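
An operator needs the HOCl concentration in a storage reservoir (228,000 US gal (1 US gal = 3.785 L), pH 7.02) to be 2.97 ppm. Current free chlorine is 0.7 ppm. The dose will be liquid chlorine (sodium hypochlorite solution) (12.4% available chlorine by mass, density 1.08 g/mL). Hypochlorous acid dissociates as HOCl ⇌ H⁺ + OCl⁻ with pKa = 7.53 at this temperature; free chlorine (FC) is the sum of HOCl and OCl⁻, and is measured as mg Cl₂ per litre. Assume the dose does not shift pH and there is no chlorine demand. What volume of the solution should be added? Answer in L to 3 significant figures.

20.5 L

Volume: 228,000 US gal × 3.785 L/gal = 862,980 L.
[OCl⁻]/[HOCl] = 10^(pH − pKa) = 10^(7.02 − 7.53) = 0.309; fraction as HOCl = 1/(1 + 0.309) = 0.7639.
Free chlorine required for 2.97 ppm HOCl: 2.97 / 0.7639 = 3.888 ppm.
FC to add: 3.888 − 0.7 = 3.188 mg/L as Cl₂.
Cl₂ equivalent: 3.188 mg/L × 862,980 L = 2751 g.
Product at 12.4% available Cl: 2751 / 0.124 = 22,190 g.
Volume: 22,190 g ÷ 1.08 g/mL = 20,540 mL.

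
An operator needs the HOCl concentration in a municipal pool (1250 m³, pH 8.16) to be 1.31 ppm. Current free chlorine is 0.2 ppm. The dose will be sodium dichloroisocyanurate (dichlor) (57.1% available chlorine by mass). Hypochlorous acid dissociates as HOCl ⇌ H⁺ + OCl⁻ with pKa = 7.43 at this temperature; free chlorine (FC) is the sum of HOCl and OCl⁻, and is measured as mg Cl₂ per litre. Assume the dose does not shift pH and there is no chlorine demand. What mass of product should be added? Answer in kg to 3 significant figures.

17.8 kg

Volume: 1250 m³ = 1,250,000 L.
[OCl⁻]/[HOCl] = 10^(pH − pKa) = 10^(8.16 − 7.43) = 5.37; fraction as HOCl = 1/(1 + 5.37) = 0.157.
Free chlorine required for 1.31 ppm HOCl: 1.31 / 0.157 = 8.345 ppm.
FC to add: 8.345 − 0.2 = 8.145 mg/L as Cl₂.
Cl₂ equivalent: 8.145 mg/L × 1,250,000 L = 10,180 g.
Product at 57.1% available Cl: 10,180 / 0.571 = 17,830 g.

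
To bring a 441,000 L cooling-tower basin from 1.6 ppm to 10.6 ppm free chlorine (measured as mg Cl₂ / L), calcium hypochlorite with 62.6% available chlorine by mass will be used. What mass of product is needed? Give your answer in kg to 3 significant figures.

Chlorine deficit: 10.6 − 1.6 = 9 ppm = 9 mg/L as Cl₂.
Cl₂ equivalent needed: 9 mg/L × 441,000 L = 3,969,000 mg = 3969 g.
Product at 62.6% available chlorine: 3969 / 0.626 = 6340 g.

6.34 kg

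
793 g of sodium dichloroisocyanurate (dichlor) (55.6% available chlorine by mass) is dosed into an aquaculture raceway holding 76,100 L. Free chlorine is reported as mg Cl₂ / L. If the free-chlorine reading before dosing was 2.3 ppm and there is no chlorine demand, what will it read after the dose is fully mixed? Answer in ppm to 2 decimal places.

Available chlorine delivered: 793 g × 0.556 = 440.9 g as Cl₂.
Concentration rise: 440.9 g / 76,100 L = 5.794 mg/L = 5.79 ppm.
Final FC: 2.3 + 5.79 = 8.09 ppm.

8.09 ppm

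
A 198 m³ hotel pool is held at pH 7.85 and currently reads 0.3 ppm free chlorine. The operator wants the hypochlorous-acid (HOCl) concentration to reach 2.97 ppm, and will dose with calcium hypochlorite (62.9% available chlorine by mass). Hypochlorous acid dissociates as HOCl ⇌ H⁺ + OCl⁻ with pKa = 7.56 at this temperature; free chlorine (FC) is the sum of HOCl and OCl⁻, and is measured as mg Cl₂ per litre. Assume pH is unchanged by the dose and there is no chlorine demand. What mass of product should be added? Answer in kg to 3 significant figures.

Volume: 198 m³ = 198,000 L.
[OCl⁻]/[HOCl] = 10^(pH − pKa) = 10^(7.85 − 7.56) = 1.95; fraction as HOCl = 1/(1 + 1.95) = 0.339.
Free chlorine required for 2.97 ppm HOCl: 2.97 / 0.339 = 8.761 ppm.
FC to add: 8.761 − 0.3 = 8.461 mg/L as Cl₂.
Cl₂ equivalent: 8.461 mg/L × 198,000 L = 1675 g.
Product at 62.9% available Cl: 1675 / 0.629 = 2663 g.

2.66 kg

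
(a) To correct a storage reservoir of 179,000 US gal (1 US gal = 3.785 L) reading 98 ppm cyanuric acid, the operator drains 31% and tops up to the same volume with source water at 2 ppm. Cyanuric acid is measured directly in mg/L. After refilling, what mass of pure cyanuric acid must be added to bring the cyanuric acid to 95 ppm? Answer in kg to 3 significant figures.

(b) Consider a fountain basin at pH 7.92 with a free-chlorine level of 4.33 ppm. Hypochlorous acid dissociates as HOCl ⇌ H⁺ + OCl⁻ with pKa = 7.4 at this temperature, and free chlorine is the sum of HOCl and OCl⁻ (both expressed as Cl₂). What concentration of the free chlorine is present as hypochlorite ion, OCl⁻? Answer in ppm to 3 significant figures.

(a) Volume: 179,000 US gal × 3.785 L/gal = 677,515 L.
(a) After draining 31% and refilling: 98 × 0.69 + 2 × 0.31 = 68.24 ppm.
(a) Deficit to target: 95 − 68.24 = 26.76 mg/L.
(a) Mass: 26.76 mg/L × 677,515 L = 18,130 g cyanuric acid.

(b) [OCl⁻]/[HOCl] = 10^(pH − pKa) = 10^(7.92 − 7.4) = 10^0.52 = 3.311.
(b) Fraction as HOCl = 1 / (1 + 3.311) = 0.2319.
(b) OCl⁻ = (1 − 0.2319) × 4.33 ppm = 3.326 ppm.

(a) 18.1 kg; (b) 3.33 ppm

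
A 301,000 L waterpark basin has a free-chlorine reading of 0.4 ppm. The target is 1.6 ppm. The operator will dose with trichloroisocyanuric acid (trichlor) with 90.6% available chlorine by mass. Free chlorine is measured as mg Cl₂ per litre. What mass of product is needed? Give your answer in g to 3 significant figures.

Chlorine deficit: 1.6 − 0.4 = 1.2 ppm = 1.2 mg/L as Cl₂.
Cl₂ equivalent needed: 1.2 mg/L × 301,000 L = 361,200 mg = 361.2 g.
Product at 90.6% available chlorine: 361.2 / 0.906 = 398.7 g.

399 g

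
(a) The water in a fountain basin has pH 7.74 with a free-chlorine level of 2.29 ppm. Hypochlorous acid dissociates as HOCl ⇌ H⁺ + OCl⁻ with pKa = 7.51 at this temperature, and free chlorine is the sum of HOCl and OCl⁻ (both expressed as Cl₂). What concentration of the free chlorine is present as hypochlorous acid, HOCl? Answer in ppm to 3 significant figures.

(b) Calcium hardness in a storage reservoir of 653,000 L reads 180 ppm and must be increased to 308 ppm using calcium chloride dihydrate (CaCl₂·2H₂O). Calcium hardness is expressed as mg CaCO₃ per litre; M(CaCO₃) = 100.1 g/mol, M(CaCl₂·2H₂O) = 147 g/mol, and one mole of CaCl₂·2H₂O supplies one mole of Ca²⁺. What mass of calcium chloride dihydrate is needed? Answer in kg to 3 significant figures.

(a) [OCl⁻]/[HOCl] = 10^(pH − pKa) = 10^(7.74 − 7.51) = 10^0.23 = 1.698.
(a) Fraction as HOCl = 1 / (1 + 1.698) = 0.3706.
(a) HOCl = 0.3706 × 2.29 ppm = 0.8487 ppm.

(b) Hardness to add: (308 − 180) = 128 mg/L as CaCO₃ × 653,000 L = 83,580 g as CaCO₃.
(b) Moles of Ca²⁺ (1 mol Ca²⁺ ≡ 1 mol CaCO₃): 83,580 / 100.1 g/mol = 835 mol.
(b) Mass of CaCl₂·2H₂O: 835 × 147 = 122,700 g.

(a) 0.849 ppm; (b) 123 kg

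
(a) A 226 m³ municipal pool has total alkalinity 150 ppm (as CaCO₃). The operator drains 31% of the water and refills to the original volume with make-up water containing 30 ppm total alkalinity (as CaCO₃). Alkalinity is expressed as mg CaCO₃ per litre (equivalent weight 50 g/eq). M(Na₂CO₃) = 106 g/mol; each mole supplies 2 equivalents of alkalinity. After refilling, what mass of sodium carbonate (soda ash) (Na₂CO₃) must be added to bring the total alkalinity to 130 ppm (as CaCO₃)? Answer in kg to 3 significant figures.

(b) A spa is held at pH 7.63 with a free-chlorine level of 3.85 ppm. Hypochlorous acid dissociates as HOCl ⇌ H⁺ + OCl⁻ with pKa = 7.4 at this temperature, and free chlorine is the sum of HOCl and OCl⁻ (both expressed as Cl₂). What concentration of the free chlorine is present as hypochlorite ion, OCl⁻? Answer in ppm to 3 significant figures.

(a) Volume: 226 m³ = 226,000 L.
(a) After draining 31% and refilling: 150 × 0.69 + 30 × 0.31 = 112.8 ppm.
(a) Deficit to target: 130 − 112.8 = 17.2 mg/L.
(a) As CaCO₃: 17.2 mg/L × 226,000 L = 3887 g; ÷ 50 g/eq ÷ 2 = 38.87 mol Na₂CO₃.
(a) Mass: 38.87 × 106 = 4120 g.

(b) [OCl⁻]/[HOCl] = 10^(pH − pKa) = 10^(7.63 − 7.4) = 10^0.23 = 1.698.
(b) Fraction as HOCl = 1 / (1 + 1.698) = 0.3706.
(b) OCl⁻ = (1 − 0.3706) × 3.85 ppm = 2.423 ppm.

(a) 4.12 kg; (b) 2.42 ppm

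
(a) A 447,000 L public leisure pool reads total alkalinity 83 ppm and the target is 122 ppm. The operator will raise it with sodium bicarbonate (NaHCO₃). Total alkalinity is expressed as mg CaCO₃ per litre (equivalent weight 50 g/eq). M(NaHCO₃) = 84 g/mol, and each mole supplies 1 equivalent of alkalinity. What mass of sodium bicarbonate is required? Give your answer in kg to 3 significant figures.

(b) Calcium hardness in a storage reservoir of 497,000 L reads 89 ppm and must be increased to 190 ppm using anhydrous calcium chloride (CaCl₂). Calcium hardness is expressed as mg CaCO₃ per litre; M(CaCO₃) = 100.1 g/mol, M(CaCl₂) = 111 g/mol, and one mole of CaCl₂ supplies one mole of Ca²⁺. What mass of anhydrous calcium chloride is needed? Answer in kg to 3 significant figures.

(a) 29.3 kg; (b) 55.7 kg

(a) Alkalinity to add: (122 − 83) = 39 mg/L as CaCO₃ × 447,000 L = 17,430 g as CaCO₃.
(a) Equivalents: 17,430 g ÷ 50 g/eq = 348.7 eq.
(a) NaHCO₃ supplies 1 eq per mole → 348.7 mol.
(a) Mass: 348.7 mol × 84 g/mol = 29,290 g.

(b) Hardness to add: (190 − 89) = 101 mg/L as CaCO₃ × 497,000 L = 50,200 g as CaCO₃.
(b) Moles of Ca²⁺ (1 mol Ca²⁺ ≡ 1 mol CaCO₃): 50,200 / 100.1 g/mol = 501.5 mol.
(b) Mass of CaCl₂: 501.5 × 111 = 55,660 g.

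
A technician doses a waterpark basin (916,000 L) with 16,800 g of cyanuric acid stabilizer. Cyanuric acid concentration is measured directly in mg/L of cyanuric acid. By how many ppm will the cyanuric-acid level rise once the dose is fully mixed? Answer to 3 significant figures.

Rise: 16,800 g / 916,000 L × 1000 = 18.34 mg/L.

18.3 ppm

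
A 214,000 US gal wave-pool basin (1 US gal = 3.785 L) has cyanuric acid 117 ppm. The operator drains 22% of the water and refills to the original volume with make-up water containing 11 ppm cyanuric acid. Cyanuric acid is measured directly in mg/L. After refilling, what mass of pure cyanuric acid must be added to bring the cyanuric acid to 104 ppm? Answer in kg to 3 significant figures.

8.36 kg

Volume: 214,000 US gal × 3.785 L/gal = 809,990 L.
After draining 22% and refilling: 117 × 0.78 + 11 × 0.22 = 93.68 ppm.
Deficit to target: 104 − 93.68 = 10.32 mg/L.
Mass: 10.32 mg/L × 809,990 L = 8359 g cyanuric acid.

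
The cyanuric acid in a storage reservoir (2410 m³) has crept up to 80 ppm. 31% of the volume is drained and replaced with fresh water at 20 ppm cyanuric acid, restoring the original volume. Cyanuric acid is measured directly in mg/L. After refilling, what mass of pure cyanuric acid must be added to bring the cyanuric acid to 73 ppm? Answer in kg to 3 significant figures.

28.0 kg

Volume: 2410 m³ = 2,410,000 L.
After draining 31% and refilling: 80 × 0.69 + 20 × 0.31 = 61.4 ppm.
Deficit to target: 73 − 61.4 = 11.6 mg/L.
Mass: 11.6 mg/L × 2,410,000 L = 27,960 g cyanuric acid.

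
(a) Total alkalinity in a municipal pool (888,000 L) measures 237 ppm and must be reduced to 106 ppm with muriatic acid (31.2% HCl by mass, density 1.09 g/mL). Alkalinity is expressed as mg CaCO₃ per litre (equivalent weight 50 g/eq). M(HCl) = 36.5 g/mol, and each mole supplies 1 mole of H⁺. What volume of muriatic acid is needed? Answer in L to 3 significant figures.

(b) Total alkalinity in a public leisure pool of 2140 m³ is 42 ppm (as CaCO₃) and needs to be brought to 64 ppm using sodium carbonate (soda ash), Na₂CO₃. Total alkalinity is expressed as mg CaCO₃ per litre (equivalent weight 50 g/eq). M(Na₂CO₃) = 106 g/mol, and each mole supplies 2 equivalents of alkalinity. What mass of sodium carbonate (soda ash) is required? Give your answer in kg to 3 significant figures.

(a) 250 L; (b) 49.9 kg

(a) Alkalinity to neutralize: (237 − 106) = 131 mg/L as CaCO₃ × 888,000 L = 116,300 g as CaCO₃.
(a) Equivalents of H⁺ required: 116,300 ÷ 50 g/eq = 2327 eq = 2327 mol HCl.
(a) Mass of HCl: 2327 × 36.5 = 84,920 g.
(a) Mass of 31.2% solution: 84,920 / 0.312 = 272,200 g.
(a) Volume: 272,200 g ÷ 1.09 g/mL = 249,700 mL.

(b) Volume: 2140 m³ = 2,140,000 L.
(b) Alkalinity to add: (64 − 42) = 22 mg/L as CaCO₃ × 2,140,000 L = 47,080 g as CaCO₃.
(b) Equivalents: 47,080 g ÷ 50 g/eq = 941.6 eq.
(b) Each mole of Na₂CO₃ supplies 2 eq, so 941.6 / 2 = 470.8 mol.
(b) Mass: 470.8 mol × 106 g/mol = 49,900 g.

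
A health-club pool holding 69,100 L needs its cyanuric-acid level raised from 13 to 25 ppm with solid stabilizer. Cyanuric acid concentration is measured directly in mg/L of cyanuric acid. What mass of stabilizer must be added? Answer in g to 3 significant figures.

CYA to add: (25 − 13) = 12 mg/L × 69,100 L = 829.2 g cyanuric acid.

829 g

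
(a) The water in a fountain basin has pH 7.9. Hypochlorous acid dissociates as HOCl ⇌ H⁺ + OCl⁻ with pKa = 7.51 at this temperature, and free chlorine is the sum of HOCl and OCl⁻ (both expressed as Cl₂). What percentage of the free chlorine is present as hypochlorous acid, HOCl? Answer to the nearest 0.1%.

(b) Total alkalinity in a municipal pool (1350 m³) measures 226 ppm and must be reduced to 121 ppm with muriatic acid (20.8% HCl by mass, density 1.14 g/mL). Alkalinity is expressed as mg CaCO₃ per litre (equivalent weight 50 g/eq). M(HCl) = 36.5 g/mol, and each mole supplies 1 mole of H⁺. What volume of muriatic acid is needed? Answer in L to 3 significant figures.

(a) 28.9%; (b) 436 L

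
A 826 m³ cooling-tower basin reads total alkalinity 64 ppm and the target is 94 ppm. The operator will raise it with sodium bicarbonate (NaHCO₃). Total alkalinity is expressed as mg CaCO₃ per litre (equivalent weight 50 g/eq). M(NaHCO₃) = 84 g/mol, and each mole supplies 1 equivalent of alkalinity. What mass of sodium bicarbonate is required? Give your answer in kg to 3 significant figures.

Volume: 826 m³ = 826,000 L.
Alkalinity to add: (94 − 64) = 30 mg/L as CaCO₃ × 826,000 L = 24,780 g as CaCO₃.
Equivalents: 24,780 g ÷ 50 g/eq = 495.6 eq.
NaHCO₃ supplies 1 eq per mole → 495.6 mol.
Mass: 495.6 mol × 84 g/mol = 41,630 g.

41.6 kg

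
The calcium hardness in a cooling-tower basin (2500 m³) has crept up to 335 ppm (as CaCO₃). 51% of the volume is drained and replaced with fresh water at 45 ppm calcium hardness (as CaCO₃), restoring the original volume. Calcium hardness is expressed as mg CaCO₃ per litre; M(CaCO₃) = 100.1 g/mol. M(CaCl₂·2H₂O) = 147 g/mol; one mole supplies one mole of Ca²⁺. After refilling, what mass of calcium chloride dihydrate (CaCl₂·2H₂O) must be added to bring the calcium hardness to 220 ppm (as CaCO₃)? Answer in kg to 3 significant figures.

Volume: 2500 m³ = 2,500,000 L.
After draining 51% and refilling: 335 × 0.49 + 45 × 0.51 = 187.1 ppm.
Deficit to target: 220 − 187.1 = 32.9 mg/L.
As CaCO₃: 32.9 mg/L × 2,500,000 L = 82,250 g; ÷ 100.1 = 821.7 mol Ca²⁺.
Mass: 821.7 × 147 = 120,800 g.

121 kg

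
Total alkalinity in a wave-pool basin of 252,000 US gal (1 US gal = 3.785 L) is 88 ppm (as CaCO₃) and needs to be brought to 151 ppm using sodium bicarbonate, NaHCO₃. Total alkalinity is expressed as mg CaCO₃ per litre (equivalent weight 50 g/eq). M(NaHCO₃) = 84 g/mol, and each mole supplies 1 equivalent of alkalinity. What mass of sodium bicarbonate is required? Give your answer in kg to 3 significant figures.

Volume: 252,000 US gal × 3.785 L/gal = 953,820 L.
Alkalinity to add: (151 − 88) = 63 mg/L as CaCO₃ × 953,820 L = 60,090 g as CaCO₃.
Equivalents: 60,090 g ÷ 50 g/eq = 1202 eq.
NaHCO₃ supplies 1 eq per mole → 1202 mol.
Mass: 1202 mol × 84 g/mol = 101,000 g.

101 kg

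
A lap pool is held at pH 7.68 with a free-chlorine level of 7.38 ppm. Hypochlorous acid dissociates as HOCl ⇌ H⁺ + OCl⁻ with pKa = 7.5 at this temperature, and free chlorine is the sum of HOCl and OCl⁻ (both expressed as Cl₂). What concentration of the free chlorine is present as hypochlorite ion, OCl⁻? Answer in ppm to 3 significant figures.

4.44 ppm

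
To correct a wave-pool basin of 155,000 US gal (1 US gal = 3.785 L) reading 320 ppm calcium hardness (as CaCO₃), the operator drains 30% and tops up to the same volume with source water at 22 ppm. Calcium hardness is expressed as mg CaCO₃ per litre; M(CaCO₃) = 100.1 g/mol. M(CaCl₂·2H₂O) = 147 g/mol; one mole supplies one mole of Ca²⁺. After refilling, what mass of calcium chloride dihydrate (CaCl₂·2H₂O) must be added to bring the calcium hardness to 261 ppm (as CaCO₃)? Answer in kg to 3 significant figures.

26.2 kg

Volume: 155,000 US gal × 3.785 L/gal = 586,675 L.
After draining 30% and refilling: 320 × 0.70 + 22 × 0.30 = 230.6 ppm.
Deficit to target: 261 − 230.6 = 30.4 mg/L.
As CaCO₃: 30.4 mg/L × 586,675 L = 17,830 g; ÷ 100.1 = 178.2 mol Ca²⁺.
Mass: 178.2 × 147 = 26,190 g.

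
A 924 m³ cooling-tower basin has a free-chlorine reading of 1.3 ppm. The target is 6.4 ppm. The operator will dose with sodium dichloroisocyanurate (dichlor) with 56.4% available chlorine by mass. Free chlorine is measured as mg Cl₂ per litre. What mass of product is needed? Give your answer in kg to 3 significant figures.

Volume: 924 m³ = 924,000 L.
Chlorine deficit: 6.4 − 1.3 = 5.1 ppm = 5.1 mg/L as Cl₂.
Cl₂ equivalent needed: 5.1 mg/L × 924,000 L = 4,712,000 mg = 4712 g.
Product at 56.4% available chlorine: 4712 / 0.564 = 8355 g.

8.36 kg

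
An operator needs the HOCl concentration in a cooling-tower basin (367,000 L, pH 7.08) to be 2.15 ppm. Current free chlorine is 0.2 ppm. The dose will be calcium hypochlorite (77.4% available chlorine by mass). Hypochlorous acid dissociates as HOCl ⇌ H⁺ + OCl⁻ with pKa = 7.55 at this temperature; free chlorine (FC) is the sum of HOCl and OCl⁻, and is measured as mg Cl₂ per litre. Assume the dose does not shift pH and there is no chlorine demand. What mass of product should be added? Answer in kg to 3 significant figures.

1.27 kg

[OCl⁻]/[HOCl] = 10^(pH − pKa) = 10^(7.08 − 7.55) = 0.3388; fraction as HOCl = 1/(1 + 0.3388) = 0.7469.
Free chlorine required for 2.15 ppm HOCl: 2.15 / 0.7469 = 2.879 ppm.
FC to add: 2.879 − 0.2 = 2.679 mg/L as Cl₂.
Cl₂ equivalent: 2.679 mg/L × 367,000 L = 983 g.
Product at 77.4% available Cl: 983 / 0.774 = 1270 g.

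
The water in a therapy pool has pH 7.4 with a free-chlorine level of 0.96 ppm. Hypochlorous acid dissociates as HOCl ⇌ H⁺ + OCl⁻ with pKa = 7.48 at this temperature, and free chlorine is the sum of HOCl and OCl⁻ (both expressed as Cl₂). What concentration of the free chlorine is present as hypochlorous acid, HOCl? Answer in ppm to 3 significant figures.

[OCl⁻]/[HOCl] = 10^(pH − pKa) = 10^(7.4 − 7.48) = 10^-0.08 = 0.8318.
Fraction as HOCl = 1 / (1 + 0.8318) = 0.5459.
HOCl = 0.5459 × 0.96 ppm = 0.5241 ppm.

0.524 ppm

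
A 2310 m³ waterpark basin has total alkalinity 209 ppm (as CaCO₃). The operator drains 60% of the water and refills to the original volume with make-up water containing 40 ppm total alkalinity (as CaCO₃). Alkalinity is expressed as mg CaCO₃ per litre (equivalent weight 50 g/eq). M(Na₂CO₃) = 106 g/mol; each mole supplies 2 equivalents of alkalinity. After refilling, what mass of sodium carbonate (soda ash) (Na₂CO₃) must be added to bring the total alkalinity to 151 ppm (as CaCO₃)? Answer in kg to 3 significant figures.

106 kg

Volume: 2310 m³ = 2,310,000 L.
After draining 60% and refilling: 209 × 0.40 + 40 × 0.60 = 107.6 ppm.
Deficit to target: 151 − 107.6 = 43.4 mg/L.
As CaCO₃: 43.4 mg/L × 2,310,000 L = 100,300 g; ÷ 50 g/eq ÷ 2 = 1003 mol Na₂CO₃.
Mass: 1003 × 106 = 106,300 g.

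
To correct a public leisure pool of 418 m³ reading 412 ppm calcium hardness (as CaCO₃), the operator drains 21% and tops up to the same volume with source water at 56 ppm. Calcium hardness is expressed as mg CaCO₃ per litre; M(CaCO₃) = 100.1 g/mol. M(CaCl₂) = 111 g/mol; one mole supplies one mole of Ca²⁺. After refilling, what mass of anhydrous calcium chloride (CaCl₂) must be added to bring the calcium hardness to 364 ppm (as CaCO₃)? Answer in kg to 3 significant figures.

Volume: 418 m³ = 418,000 L.
After draining 21% and refilling: 412 × 0.79 + 56 × 0.21 = 337.24 ppm.
Deficit to target: 364 − 337.24 = 26.76 mg/L.
As CaCO₃: 26.76 mg/L × 418,000 L = 11,190 g; ÷ 100.1 = 111.7 mol Ca²⁺.
Mass: 111.7 × 111 = 12,400 g.

12.4 kg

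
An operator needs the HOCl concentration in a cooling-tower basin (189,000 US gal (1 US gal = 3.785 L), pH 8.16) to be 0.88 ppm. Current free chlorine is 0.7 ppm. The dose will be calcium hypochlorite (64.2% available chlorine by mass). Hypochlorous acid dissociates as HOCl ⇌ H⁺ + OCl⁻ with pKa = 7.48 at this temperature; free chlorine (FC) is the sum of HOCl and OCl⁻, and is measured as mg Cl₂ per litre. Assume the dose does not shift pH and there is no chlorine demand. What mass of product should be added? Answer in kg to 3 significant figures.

Volume: 189,000 US gal × 3.785 L/gal = 715,365 L.
[OCl⁻]/[HOCl] = 10^(pH − pKa) = 10^(8.16 − 7.48) = 4.786; fraction as HOCl = 1/(1 + 4.786) = 0.1728.
Free chlorine required for 0.88 ppm HOCl: 0.88 / 0.1728 = 5.092 ppm.
FC to add: 5.092 − 0.7 = 4.392 mg/L as Cl₂.
Cl₂ equivalent: 4.392 mg/L × 715,365 L = 3142 g.
Product at 64.2% available Cl: 3142 / 0.642 = 4894 g.

4.89 kg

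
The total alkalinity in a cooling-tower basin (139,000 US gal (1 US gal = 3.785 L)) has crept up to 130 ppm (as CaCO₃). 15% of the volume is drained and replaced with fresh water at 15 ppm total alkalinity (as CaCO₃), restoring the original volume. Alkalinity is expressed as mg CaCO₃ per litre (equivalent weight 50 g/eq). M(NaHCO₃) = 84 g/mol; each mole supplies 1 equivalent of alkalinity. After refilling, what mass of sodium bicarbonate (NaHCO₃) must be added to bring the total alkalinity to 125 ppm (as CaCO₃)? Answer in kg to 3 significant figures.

Volume: 139,000 US gal × 3.785 L/gal = 526,115 L.
After draining 15% and refilling: 130 × 0.85 + 15 × 0.15 = 112.75 ppm.
Deficit to target: 125 − 112.75 = 12.25 mg/L.
As CaCO₃: 12.25 mg/L × 526,115 L = 6445 g; ÷ 50 g/eq ÷ 1 = 128.9 mol NaHCO₃.
Mass: 128.9 × 84 = 10,830 g.

10.8 kg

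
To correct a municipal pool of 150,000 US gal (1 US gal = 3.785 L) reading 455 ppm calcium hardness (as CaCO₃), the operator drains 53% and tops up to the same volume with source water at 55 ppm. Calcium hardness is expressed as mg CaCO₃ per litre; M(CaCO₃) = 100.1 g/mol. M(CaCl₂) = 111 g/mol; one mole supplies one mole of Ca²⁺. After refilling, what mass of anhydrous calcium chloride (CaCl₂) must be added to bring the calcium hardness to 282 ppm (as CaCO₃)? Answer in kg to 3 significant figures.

24.6 kg

Volume: 150,000 US gal × 3.785 L/gal = 567,750 L.
After draining 53% and refilling: 455 × 0.47 + 55 × 0.53 = 243 ppm.
Deficit to target: 282 − 243 = 39 mg/L.
As CaCO₃: 39 mg/L × 567,750 L = 22,140 g; ÷ 100.1 = 221.2 mol Ca²⁺.
Mass: 221.2 × 111 = 24,550 g.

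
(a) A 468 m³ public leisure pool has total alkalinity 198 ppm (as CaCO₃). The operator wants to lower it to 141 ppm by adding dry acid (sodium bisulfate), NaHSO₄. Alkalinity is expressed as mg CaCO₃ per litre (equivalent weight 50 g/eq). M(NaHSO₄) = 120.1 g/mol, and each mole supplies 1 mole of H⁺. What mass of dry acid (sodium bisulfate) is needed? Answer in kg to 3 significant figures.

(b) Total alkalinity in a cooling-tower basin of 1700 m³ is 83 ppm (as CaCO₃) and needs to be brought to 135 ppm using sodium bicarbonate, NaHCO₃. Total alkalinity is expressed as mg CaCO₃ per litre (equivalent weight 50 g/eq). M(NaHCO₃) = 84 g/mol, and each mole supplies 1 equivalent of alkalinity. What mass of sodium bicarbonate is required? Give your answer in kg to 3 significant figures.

(a) 64.1 kg; (b) 149 kg

(a) Volume: 468 m³ = 468,000 L.
(a) Alkalinity to neutralize: (198 − 141) = 57 mg/L as CaCO₃ × 468,000 L = 26,680 g as CaCO₃.
(a) Equivalents of H⁺ required: 26,680 ÷ 50 g/eq = 533.5 eq = 533.5 mol NaHSO₄.
(a) Mass of NaHSO₄: 533.5 × 120.1 = 64,080 g.

(b) Volume: 1700 m³ = 1,700,000 L.
(b) Alkalinity to add: (135 − 83) = 52 mg/L as CaCO₃ × 1,700,000 L = 88,400 g as CaCO₃.
(b) Equivalents: 88,400 g ÷ 50 g/eq = 1768 eq.
(b) NaHCO₃ supplies 1 eq per mole → 1768 mol.
(b) Mass: 1768 mol × 84 g/mol = 148,500 g.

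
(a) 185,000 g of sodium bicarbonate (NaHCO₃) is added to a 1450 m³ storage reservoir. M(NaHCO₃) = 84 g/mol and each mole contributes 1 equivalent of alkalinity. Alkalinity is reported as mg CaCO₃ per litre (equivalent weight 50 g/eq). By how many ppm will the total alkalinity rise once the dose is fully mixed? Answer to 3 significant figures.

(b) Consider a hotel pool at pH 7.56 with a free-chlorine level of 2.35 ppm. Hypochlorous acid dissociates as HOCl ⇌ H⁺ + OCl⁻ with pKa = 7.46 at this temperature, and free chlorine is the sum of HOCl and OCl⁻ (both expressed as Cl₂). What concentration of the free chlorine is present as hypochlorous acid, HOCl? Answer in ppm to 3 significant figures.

(a) 75.9 ppm; (b) 1.04 ppm

(a) Volume: 1450 m³ = 1,450,000 L.
(a) Moles of NaHCO₃: 185,000 g ÷ 84 g/mol = 2202 mol → 2202 eq of alkalinity.
(a) As CaCO₃: 2202 eq × 50 g/eq = 110,100 g.
(a) Rise: 110,100 g / 1,450,000 L × 1000 = 75.94 mg/L.

(b) [OCl⁻]/[HOCl] = 10^(pH − pKa) = 10^(7.56 − 7.46) = 10^0.10 = 1.259.
(b) Fraction as HOCl = 1 / (1 + 1.259) = 0.4427.
(b) HOCl = 0.4427 × 2.35 ppm = 1.04 ppm.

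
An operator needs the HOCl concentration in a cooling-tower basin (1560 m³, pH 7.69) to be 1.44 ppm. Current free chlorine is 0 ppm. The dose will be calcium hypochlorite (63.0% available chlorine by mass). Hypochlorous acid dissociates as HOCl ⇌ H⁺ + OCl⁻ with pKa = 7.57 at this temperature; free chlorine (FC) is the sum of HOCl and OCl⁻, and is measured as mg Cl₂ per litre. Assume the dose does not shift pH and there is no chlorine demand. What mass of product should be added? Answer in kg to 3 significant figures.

8.27 kg

Volume: 1560 m³ = 1,560,000 L.
[OCl⁻]/[HOCl] = 10^(pH − pKa) = 10^(7.69 − 7.57) = 1.318; fraction as HOCl = 1/(1 + 1.318) = 0.4314.
Free chlorine required for 1.44 ppm HOCl: 1.44 / 0.4314 = 3.338 ppm.
FC to add: 3.338 − 0 = 3.338 mg/L as Cl₂.
Cl₂ equivalent: 3.338 mg/L × 1,560,000 L = 5208 g.
Product at 63.0% available Cl: 5208 / 0.63 = 8266 g.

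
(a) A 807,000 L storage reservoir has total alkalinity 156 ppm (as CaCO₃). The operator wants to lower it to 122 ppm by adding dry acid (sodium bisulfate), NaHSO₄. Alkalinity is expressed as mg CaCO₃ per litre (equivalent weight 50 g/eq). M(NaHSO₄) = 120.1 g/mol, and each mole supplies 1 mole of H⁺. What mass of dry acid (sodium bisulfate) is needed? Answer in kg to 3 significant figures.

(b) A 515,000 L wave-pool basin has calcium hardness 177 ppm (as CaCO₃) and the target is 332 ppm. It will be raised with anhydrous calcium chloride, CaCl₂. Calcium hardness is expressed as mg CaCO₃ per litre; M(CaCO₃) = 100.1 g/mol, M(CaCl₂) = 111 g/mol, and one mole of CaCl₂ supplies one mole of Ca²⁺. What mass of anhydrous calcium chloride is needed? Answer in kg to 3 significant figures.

(a) Alkalinity to neutralize: (156 − 122) = 34 mg/L as CaCO₃ × 807,000 L = 27,440 g as CaCO₃.
(a) Equivalents of H⁺ required: 27,440 ÷ 50 g/eq = 548.8 eq = 548.8 mol NaHSO₄.
(a) Mass of NaHSO₄: 548.8 × 120.1 = 65,910 g.

(b) Hardness to add: (332 − 177) = 155 mg/L as CaCO₃ × 515,000 L = 79,820 g as CaCO₃.
(b) Moles of Ca²⁺ (1 mol Ca²⁺ ≡ 1 mol CaCO₃): 79,820 / 100.1 g/mol = 797.5 mol.
(b) Mass of CaCl₂: 797.5 × 111 = 88,520 g.

(a) 65.9 kg; (b) 88.5 kg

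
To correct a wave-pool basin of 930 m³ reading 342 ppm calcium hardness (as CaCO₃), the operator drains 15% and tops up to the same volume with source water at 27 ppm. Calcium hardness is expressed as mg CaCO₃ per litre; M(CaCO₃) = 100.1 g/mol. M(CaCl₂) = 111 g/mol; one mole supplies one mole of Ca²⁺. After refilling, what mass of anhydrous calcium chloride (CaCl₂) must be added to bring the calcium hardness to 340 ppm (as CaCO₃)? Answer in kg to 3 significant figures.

Volume: 930 m³ = 930,000 L.
After draining 15% and refilling: 342 × 0.85 + 27 × 0.15 = 294.75 ppm.
Deficit to target: 340 − 294.75 = 45.25 mg/L.
As CaCO₃: 45.25 mg/L × 930,000 L = 42,080 g; ÷ 100.1 = 420.4 mol Ca²⁺.
Mass: 420.4 × 111 = 46,660 g.

46.7 kg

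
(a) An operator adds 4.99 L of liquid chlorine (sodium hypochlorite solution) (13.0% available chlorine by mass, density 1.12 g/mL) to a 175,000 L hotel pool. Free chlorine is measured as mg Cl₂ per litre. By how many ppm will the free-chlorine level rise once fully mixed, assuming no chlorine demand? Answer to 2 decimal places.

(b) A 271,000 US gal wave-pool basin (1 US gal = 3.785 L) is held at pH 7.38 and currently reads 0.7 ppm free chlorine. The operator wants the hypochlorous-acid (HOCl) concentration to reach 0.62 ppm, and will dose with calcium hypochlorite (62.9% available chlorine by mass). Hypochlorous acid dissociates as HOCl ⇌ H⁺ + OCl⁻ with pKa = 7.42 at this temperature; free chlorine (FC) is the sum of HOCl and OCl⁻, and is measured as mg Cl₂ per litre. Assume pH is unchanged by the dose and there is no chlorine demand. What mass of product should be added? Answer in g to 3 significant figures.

(a) Mass of solution: 4.99 L × 1000 mL/L × 1.12 g/mL = 5589 g.
(a) Available chlorine delivered: 5589 g × 0.13 = 726.5 g as Cl₂.
(a) Concentration rise: 726.5 g / 175,000 L = 4.152 mg/L = 4.15 ppm.

(b) Volume: 271,000 US gal × 3.785 L/gal = 1,025,735 L.
(b) [OCl⁻]/[HOCl] = 10^(pH − pKa) = 10^(7.38 − 7.42) = 0.912; fraction as HOCl = 1/(1 + 0.912) = 0.523.
(b) Free chlorine required for 0.62 ppm HOCl: 0.62 / 0.523 = 1.185 ppm.
(b) FC to add: 1.185 − 0.7 = 0.4854 mg/L as Cl₂.
(b) Cl₂ equivalent: 0.4854 mg/L × 1,025,735 L = 497.9 g.
(b) Product at 62.9% available Cl: 497.9 / 0.629 = 791.6 g.

(a) 4.15 ppm; (b) 792 g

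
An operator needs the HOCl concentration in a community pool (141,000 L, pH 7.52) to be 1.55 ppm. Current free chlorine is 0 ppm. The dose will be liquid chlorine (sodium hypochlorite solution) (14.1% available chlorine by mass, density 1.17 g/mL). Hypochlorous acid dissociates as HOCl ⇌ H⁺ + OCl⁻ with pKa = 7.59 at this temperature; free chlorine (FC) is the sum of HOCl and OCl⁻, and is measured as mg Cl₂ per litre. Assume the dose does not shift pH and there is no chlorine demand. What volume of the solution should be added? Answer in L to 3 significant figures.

2.45 L

[OCl⁻]/[HOCl] = 10^(pH − pKa) = 10^(7.52 − 7.59) = 0.8511; fraction as HOCl = 1/(1 + 0.8511) = 0.5402.
Free chlorine required for 1.55 ppm HOCl: 1.55 / 0.5402 = 2.869 ppm.
FC to add: 2.869 − 0 = 2.869 mg/L as Cl₂.
Cl₂ equivalent: 2.869 mg/L × 141,000 L = 404.6 g.
Product at 14.1% available Cl: 404.6 / 0.141 = 2869 g.
Volume: 2869 g ÷ 1.17 g/mL = 2452 mL.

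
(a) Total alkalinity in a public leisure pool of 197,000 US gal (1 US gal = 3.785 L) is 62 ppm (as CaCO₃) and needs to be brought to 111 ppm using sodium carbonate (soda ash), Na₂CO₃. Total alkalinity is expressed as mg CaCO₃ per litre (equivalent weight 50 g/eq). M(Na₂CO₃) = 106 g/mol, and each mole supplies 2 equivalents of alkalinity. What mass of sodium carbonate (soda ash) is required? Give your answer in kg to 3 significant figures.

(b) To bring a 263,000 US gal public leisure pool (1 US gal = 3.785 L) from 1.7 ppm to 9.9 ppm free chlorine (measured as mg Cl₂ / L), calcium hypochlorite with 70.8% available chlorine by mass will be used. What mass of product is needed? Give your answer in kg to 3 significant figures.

(a) 38.7 kg; (b) 11.5 kg

(a) Volume: 197,000 US gal × 3.785 L/gal = 745,645 L.
(a) Alkalinity to add: (111 − 62) = 49 mg/L as CaCO₃ × 745,645 L = 36,540 g as CaCO₃.
(a) Equivalents: 36,540 g ÷ 50 g/eq = 730.7 eq.
(a) Each mole of Na₂CO₃ supplies 2 eq, so 730.7 / 2 = 365.4 mol.
(a) Mass: 365.4 mol × 106 g/mol = 38,730 g.

(b) Volume: 263,000 US gal × 3.785 L/gal = 995,455 L.
(b) Chlorine deficit: 9.9 − 1.7 = 8.2 ppm = 8.2 mg/L as Cl₂.
(b) Cl₂ equivalent needed: 8.2 mg/L × 995,455 L = 8,163,000 mg = 8163 g.
(b) Product at 70.8% available chlorine: 8163 / 0.708 = 11,530 g.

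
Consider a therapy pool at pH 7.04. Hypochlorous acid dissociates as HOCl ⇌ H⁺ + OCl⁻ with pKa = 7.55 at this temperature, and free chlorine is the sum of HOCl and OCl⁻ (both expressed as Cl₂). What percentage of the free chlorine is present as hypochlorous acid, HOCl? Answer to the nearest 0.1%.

[OCl⁻]/[HOCl] = 10^(pH − pKa) = 10^(7.04 − 7.55) = 10^-0.51 = 0.309.
Fraction as HOCl = 1 / (1 + 0.309) = 0.7639.

76.4%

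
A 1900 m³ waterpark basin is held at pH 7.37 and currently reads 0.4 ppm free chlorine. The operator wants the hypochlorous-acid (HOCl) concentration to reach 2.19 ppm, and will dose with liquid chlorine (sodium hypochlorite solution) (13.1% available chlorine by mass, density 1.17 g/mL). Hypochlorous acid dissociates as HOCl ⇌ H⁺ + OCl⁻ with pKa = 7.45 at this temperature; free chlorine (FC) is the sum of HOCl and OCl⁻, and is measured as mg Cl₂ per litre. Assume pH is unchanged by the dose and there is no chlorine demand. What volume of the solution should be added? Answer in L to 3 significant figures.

44.8 L

Volume: 1900 m³ = 1,900,000 L.
[OCl⁻]/[HOCl] = 10^(pH − pKa) = 10^(7.37 − 7.45) = 0.8318; fraction as HOCl = 1/(1 + 0.8318) = 0.5459.
Free chlorine required for 2.19 ppm HOCl: 2.19 / 0.5459 = 4.012 ppm.
FC to add: 4.012 − 0.4 = 3.612 mg/L as Cl₂.
Cl₂ equivalent: 3.612 mg/L × 1,900,000 L = 6862 g.
Product at 13.1% available Cl: 6862 / 0.131 = 52,380 g.
Volume: 52,380 g ÷ 1.17 g/mL = 44,770 mL.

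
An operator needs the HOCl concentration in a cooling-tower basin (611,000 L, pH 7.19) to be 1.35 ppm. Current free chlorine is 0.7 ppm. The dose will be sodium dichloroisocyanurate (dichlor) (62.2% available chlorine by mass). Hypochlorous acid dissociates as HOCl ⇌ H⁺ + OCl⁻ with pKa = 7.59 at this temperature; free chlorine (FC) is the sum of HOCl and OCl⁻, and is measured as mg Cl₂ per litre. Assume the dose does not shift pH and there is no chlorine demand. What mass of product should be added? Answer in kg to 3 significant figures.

1.17 kg

[OCl⁻]/[HOCl] = 10^(pH − pKa) = 10^(7.19 − 7.59) = 0.3981; fraction as HOCl = 1/(1 + 0.3981) = 0.7153.
Free chlorine required for 1.35 ppm HOCl: 1.35 / 0.7153 = 1.887 ppm.
FC to add: 1.887 − 0.7 = 1.187 mg/L as Cl₂.
Cl₂ equivalent: 1.187 mg/L × 611,000 L = 725.5 g.
Product at 62.2% available Cl: 725.5 / 0.622 = 1166 g.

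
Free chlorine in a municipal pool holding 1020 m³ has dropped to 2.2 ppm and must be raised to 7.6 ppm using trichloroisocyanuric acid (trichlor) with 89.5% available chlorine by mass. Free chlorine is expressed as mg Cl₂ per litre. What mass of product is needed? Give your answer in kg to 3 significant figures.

6.15 kg

Volume: 1020 m³ = 1,020,000 L.
Chlorine deficit: 7.6 − 2.2 = 5.4 ppm = 5.4 mg/L as Cl₂.
Cl₂ equivalent needed: 5.4 mg/L × 1,020,000 L = 5,508,000 mg = 5508 g.
Product at 89.5% available chlorine: 5508 / 0.895 = 6154 g.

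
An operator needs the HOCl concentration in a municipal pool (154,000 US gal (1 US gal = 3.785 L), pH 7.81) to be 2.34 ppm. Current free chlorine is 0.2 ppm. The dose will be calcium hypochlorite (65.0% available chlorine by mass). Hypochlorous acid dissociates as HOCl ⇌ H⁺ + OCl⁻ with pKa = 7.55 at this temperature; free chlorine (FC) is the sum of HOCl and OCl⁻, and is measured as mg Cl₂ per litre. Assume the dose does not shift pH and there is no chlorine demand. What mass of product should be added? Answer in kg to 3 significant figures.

5.74 kg

Volume: 154,000 US gal × 3.785 L/gal = 582,890 L.
[OCl⁻]/[HOCl] = 10^(pH − pKa) = 10^(7.81 − 7.55) = 1.82; fraction as HOCl = 1/(1 + 1.82) = 0.3546.
Free chlorine required for 2.34 ppm HOCl: 2.34 / 0.3546 = 6.598 ppm.
FC to add: 6.598 − 0.2 = 6.398 mg/L as Cl₂.
Cl₂ equivalent: 6.398 mg/L × 582,890 L = 3729 g.
Product at 65.0% available Cl: 3729 / 0.65 = 5738 g.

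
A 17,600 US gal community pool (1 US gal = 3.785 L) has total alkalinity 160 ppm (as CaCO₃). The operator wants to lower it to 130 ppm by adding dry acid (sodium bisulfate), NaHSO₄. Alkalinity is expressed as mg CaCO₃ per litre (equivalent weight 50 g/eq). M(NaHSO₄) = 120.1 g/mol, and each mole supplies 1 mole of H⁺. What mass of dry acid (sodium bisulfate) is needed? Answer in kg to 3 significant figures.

4.80 kg

Volume: 17,600 US gal × 3.785 L/gal = 66,616 L.
Alkalinity to neutralize: (160 − 130) = 30 mg/L as CaCO₃ × 66,616 L = 1998 g as CaCO₃.
Equivalents of H⁺ required: 1998 ÷ 50 g/eq = 39.97 eq = 39.97 mol NaHSO₄.
Mass of NaHSO₄: 39.97 × 120.1 = 4800 g.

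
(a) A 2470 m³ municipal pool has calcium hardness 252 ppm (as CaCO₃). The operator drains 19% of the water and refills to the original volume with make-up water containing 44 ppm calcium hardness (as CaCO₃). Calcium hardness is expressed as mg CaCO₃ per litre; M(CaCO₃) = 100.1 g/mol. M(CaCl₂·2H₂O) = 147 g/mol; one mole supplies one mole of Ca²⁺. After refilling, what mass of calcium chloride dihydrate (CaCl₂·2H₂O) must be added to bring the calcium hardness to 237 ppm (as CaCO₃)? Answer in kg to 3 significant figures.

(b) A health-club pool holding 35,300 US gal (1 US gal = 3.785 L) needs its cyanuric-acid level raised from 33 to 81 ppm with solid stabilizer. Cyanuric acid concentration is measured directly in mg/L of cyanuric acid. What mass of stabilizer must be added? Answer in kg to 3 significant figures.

(a) Volume: 2470 m³ = 2,470,000 L.
(a) After draining 19% and refilling: 252 × 0.81 + 44 × 0.19 = 212.48 ppm.
(a) Deficit to target: 237 − 212.48 = 24.52 mg/L.
(a) As CaCO₃: 24.52 mg/L × 2,470,000 L = 60,560 g; ÷ 100.1 = 605 mol Ca²⁺.
(a) Mass: 605 × 147 = 88,940 g.

(b) Volume: 35,300 US gal × 3.785 L/gal = 133,610 L.
(b) CYA to add: (81 − 33) = 48 mg/L × 133,610 L = 6413 g cyanuric acid.

(a) 88.9 kg; (b) 6.41 kg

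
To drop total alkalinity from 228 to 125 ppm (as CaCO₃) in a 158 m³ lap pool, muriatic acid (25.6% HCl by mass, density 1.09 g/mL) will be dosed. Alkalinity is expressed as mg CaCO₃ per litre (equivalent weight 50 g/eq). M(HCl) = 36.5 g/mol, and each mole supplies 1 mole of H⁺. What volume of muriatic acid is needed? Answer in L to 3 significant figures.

42.6 L

Volume: 158 m³ = 158,000 L.
Alkalinity to neutralize: (228 − 125) = 103 mg/L as CaCO₃ × 158,000 L = 16,270 g as CaCO₃.
Equivalents of H⁺ required: 16,270 ÷ 50 g/eq = 325.5 eq = 325.5 mol HCl.
Mass of HCl: 325.5 × 36.5 = 11,880 g.
Mass of 25.6% solution: 11,880 / 0.256 = 46,410 g.
Volume: 46,410 g ÷ 1.09 g/mL = 42,570 mL.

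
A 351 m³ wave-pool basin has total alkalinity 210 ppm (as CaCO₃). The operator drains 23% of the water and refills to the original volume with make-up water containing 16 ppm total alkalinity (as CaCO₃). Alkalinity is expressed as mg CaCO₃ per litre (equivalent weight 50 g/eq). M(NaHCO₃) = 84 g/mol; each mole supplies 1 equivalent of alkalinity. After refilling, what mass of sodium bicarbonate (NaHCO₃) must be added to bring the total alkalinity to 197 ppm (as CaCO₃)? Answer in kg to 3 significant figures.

18.6 kg

Volume: 351 m³ = 351,000 L.
After draining 23% and refilling: 210 × 0.77 + 16 × 0.23 = 165.38 ppm.
Deficit to target: 197 − 165.38 = 31.62 mg/L.
As CaCO₃: 31.62 mg/L × 351,000 L = 11,100 g; ÷ 50 g/eq ÷ 1 = 222 mol NaHCO₃.
Mass: 222 × 84 = 18,650 g.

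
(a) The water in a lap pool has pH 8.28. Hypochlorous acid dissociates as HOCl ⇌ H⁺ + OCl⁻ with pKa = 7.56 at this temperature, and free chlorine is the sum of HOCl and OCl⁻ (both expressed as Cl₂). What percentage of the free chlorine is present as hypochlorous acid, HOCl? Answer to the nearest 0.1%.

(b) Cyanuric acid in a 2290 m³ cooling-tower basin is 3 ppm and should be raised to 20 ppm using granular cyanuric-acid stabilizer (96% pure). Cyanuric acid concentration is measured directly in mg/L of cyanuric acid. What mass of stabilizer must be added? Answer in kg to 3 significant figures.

(a) [OCl⁻]/[HOCl] = 10^(pH − pKa) = 10^(8.28 − 7.56) = 10^0.72 = 5.248.
(a) Fraction as HOCl = 1 / (1 + 5.248) = 0.16.

(b) Volume: 2290 m³ = 2,290,000 L.
(b) CYA to add: (20 − 3) = 17 mg/L × 2,290,000 L = 38,930 g cyanuric acid.
(b) At 96% purity: 38,930 / 0.96 = 40,550 g product.

(a) 16.0%; (b) 40.6 kg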